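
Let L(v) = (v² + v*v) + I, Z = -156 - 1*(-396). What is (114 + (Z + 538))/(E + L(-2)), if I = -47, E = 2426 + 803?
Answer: 446/1595 ≈ 0.27962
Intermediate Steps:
E = 3229
Z = 240 (Z = -156 + 396 = 240)
L(v) = -47 + 2*v² (L(v) = (v² + v*v) - 47 = (v² + v²) - 47 = 2*v² - 47 = -47 + 2*v²)
(114 + (Z + 538))/(E + L(-2)) = (114 + (240 + 538))/(3229 + (-47 + 2*(-2)²)) = (114 + 778)/(3229 + (-47 + 2*4)) = 892/(3229 + (-47 + 8)) = 892/(3229 - 39) = 892/3190 = 892*(1/3190) = 446/1595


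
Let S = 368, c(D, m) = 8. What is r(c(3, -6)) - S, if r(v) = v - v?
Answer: -368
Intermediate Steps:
r(v) = 0
r(c(3, -6)) - S = 0 - 1*368 = 0 - 368 = -368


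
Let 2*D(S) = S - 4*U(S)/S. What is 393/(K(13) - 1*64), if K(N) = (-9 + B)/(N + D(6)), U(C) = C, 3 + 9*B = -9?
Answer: -16506/2719 ≈ -6.0706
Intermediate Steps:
B = -4/3 (B = -⅓ + (⅑)*(-9) = -⅓ - 1 = -4/3 ≈ -1.3333)
D(S) = -2 + S/2 (D(S) = (S - 4*S/S)/2 = (S - 4*1)/2 = (S - 4)/2 = (-4 + S)/2 = -2 + S/2)
K(N) = -31/(3*(1 + N)) (K(N) = (-9 - 4/3)/(N + (-2 + (½)*6)) = -31/(3*(N + (-2 + 3))) = -31/(3*(N + 1)) = -31/(3*(1 + N)))
393/(K(13) - 1*64) = 393/(-31/(3 + 3*13) - 1*64) = 393/(-31/(3 + 39) - 64) = 393/(-31/42 - 64) = 393/(-2719/42) = 393*(-42/2719) = -16506/2719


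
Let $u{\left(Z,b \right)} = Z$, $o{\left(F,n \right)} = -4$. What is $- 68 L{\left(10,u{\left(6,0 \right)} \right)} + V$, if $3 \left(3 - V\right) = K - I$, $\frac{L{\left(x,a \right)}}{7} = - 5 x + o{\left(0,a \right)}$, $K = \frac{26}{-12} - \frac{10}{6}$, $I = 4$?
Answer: $\frac{462773}{18} \approx 25710.0$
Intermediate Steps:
$K = - \frac{23}{6}$ ($K = 26 \left(- \frac{1}{12}\right) - \frac{5}{3} = - \frac{13}{6} - \frac{5}{3} = - \frac{23}{6} \approx -3.8333$)
$L{\left(x,a \right)} = -28 - 35 x$ ($L{\left(x,a \right)} = 7 \left(- 5 x - 4\right) = 7 \left(-4 - 5 x\right) = -28 - 35 x$)
$V = \frac{101}{18}$ ($V = 3 - \frac{- \frac{23}{6} - 4}{3} = 3 - - \frac{47}{18} = 3 + \frac{47}{18} = \frac{101}{18} \approx 5.6111$)
$- 68 L{\left(10,u{\left(6,0 \right)} \right)} + V = - 68 \left(-28 - 350\right) + \frac{101}{18} = \left(-68\right) \left(-378\right) + \frac{101}{18} = 25704 + \frac{101}{18} = \frac{462773}{18}$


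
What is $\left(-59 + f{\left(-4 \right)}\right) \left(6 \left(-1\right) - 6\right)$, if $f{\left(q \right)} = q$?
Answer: $756$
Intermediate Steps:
$\left(-59 + f{\left(-4 \right)}\right) \left(6 \left(-1\right) - 6\right) = \left(-59 - 4\right) \left(6 \left(-1\right) - 6\right) = - 63 \left(-6 - 6\right) = \left(-63\right) \left(-12\right) = 756$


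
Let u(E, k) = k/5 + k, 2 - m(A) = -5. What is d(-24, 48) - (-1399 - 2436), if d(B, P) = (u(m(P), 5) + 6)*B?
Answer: 3547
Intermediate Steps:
m(A) = 7 (m(A) = 2 - 1*(-5) = 2 + 5 = 7)
u(E, k) = 6*k/5 (u(E, k) = k/5 + k = 6*k/5)
d(B, P) = 12*B (d(B, P) = ((6/5)*5 + 6)*B = (6 + 6)*B = 12*B)
d(-24, 48) - (-1399 - 2436) = 12*(-24) - (-1399 - 2436) = -288 - 1*(-3835) = -288 + 3835 = 3547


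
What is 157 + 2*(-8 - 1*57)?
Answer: 27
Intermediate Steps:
157 + 2*(-8 - 1*57) = 157 + 2*(-8 - 57) = 157 + 2*(-65) = 157 - 130 = 27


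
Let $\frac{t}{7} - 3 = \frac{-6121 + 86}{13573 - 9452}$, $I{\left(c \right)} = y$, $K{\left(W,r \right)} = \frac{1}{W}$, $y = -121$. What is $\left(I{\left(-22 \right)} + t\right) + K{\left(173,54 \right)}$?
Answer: $- \frac{78597564}{712933} \approx -110.25$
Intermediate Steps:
$I{\left(c \right)} = -121$
$t = \frac{44296}{4121}$ ($t = 21 + 7 \frac{-6121 + 86}{13573 - 9452} = 21 + 7 \left(- \frac{6035}{4121}\right) = 21 - \frac{42245}{4121} = \frac{44296}{4121} \approx 10.749$)
$\left(I{\left(-22 \right)} + t\right) + K{\left(173,54 \right)} = \left(-121 + \frac{44296}{4121}\right) + \frac{1}{173} = - \frac{454345}{4121} + \frac{1}{173} = - \frac{78597564}{712933}$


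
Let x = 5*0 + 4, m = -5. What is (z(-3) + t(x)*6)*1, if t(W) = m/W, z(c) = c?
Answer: -21/2 ≈ -10.500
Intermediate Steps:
x = 4 (x = 0 + 4 = 4)
t(W) = -5/W
(z(-3) + t(x)*6)*1 = (-3 - 5/4*6)*1 = (-3 - 15/2)*1 = -21/2*1 = -21/2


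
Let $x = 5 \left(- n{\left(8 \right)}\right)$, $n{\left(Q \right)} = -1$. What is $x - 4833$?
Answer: $-4828$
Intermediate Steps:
$x = 5$ ($x = 5 \left(\left(-1\right) \left(-1\right)\right) = 5 \cdot 1 = 5$)
$x - 4833 = 5 - 4833 = -4828$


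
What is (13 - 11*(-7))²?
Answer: 8100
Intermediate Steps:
(13 - 11*(-7))² = (13 + 77)² = 90² = 8100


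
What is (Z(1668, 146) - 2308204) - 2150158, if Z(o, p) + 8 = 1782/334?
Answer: -744546899/167 ≈ -4.4584e+6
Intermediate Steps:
Z(o, p) = -445/167 (Z(o, p) = -8 + 1782/334 = -8 + 1782*(1/334) = -8 + 891/167 = -445/167)
(Z(1668, 146) - 2308204) - 2150158 = (-445/167 - 2308204) - 2150158 = -385470513/167 - 2150158 = -744546899/167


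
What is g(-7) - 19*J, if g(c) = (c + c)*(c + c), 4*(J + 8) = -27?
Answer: 1905/4 ≈ 476.25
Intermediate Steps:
J = -59/4 (J = -8 + (¼)*(-27) = -8 - 27/4 = -59/4 ≈ -14.750)
g(c) = 4*c² (g(c) = (2*c)*(2*c) = 4*c²)
g(-7) - 19*J = 4*(-7)² - 19*(-59/4) = 4*49 + 1121/4 = 196 + 1121/4 = 1905/4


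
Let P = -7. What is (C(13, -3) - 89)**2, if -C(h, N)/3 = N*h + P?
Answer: 2401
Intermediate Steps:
C(h, N) = 21 - 3*N*h (C(h, N) = -3*(N*h - 7) = -3*(-7 + N*h) = 21 - 3*N*h)
(C(13, -3) - 89)**2 = ((21 - 3*(-3)*13) - 89)**2 = ((21 + 117) - 89)**2 = (138 - 89)**2 = 49**2 = 2401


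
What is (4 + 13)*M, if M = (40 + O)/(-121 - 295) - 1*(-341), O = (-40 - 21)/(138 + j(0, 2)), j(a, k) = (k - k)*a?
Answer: 332701373/57408 ≈ 5795.4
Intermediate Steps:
j(a, k) = 0 (j(a, k) = 0*a = 0)
O = -61/138 (O = (-40 - 21)/(138 + 0) = -61/138 ≈ -0.44203)
M = 19570669/57408 (M = (40 - 61/138)/(-121 - 295) - 1*(-341) = (5459/138)/(-416) + 341 = (5459/138)*(-1/416) + 341 = -5459/57408 + 341 = 19570669/57408 ≈ 340.90)
(4 + 13)*M = (4 + 13)*(19570669/57408) = 17*(19570669/57408) = 332701373/57408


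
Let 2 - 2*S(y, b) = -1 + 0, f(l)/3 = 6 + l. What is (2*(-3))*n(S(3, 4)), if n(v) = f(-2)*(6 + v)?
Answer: -540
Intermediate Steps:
f(l) = 18 + 3*l (f(l) = 3*(6 + l) = 18 + 3*l)
S(y, b) = 3/2 (S(y, b) = 1 - (-1 + 0)/2 = 1 - ½*(-1) = 1 + ½ = 3/2)
n(v) = 72 + 12*v (n(v) = (18 + 3*(-2))*(6 + v) = (18 - 6)*(6 + v) = 12*(6 + v) = 72 + 12*v)
(2*(-3))*n(S(3, 4)) = (2*(-3))*(72 + 12*(3/2)) = -6*(72 + 18) = -6*90 = -540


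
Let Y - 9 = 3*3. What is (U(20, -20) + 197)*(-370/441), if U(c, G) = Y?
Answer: -79550/441 ≈ -180.39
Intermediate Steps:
Y = 18 (Y = 9 + 3*3 = 9 + 9 = 18)
U(c, G) = 18
(U(20, -20) + 197)*(-370/441) = (18 + 197)*(-370/441) = 215*(-370*1/441) = 215*(-370/441) = -79550/441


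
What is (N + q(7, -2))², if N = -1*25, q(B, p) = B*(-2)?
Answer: 1521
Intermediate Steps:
q(B, p) = -2*B
N = -25
(N + q(7, -2))² = (-25 - 2*7)² = (-25 - 14)² = (-39)² = 1521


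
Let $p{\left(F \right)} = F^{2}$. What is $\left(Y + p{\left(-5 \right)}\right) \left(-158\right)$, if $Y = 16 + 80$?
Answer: $-19118$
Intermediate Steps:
$Y = 96$
$\left(Y + p{\left(-5 \right)}\right) \left(-158\right) = \left(96 + \left(-5\right)^{2}\right) \left(-158\right) = \left(96 + 25\right) \left(-158\right) = 121 \left(-158\right) = -19118$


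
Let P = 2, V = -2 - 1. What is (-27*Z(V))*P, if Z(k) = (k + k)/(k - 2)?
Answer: -324/5 ≈ -64.800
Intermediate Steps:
V = -3
Z(k) = 2*k/(-2 + k) (Z(k) = (2*k)/(-2 + k) = 2*k/(-2 + k))
(-27*Z(V))*P = -54*(-3)/(-2 - 3)*2 = -54*(-3)/(-5)*2 = -54*(-3)*(-1)/5*2 = -27*6/5*2 = -162/5*2 = -324/5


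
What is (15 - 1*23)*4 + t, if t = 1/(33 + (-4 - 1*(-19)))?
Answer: -1535/48 ≈ -31.979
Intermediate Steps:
t = 1/48 (t = 1/(33 + (-4 + 19)) = 1/(33 + 15) = 1/48 ≈ 0.020833)
(15 - 1*23)*4 + t = (15 - 1*23)*4 + 1/48 = (15 - 23)*4 + 1/48 = -8*4 + 1/48 = -32 + 1/48 = -1535/48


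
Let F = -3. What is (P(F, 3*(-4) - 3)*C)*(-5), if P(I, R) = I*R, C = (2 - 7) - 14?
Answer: 4275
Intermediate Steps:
C = -19 (C = -5 - 14 = -19)
(P(F, 3*(-4) - 3)*C)*(-5) = (-3*(3*(-4) - 3)*(-19))*(-5) = (-3*(-12 - 3)*(-19))*(-5) = (-3*(-15)*(-19))*(-5) = (45*(-19))*(-5) = -855*(-5) = 4275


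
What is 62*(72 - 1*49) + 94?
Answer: 1520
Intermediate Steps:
62*(72 - 1*49) + 94 = 62*(72 - 49) + 94 = 62*23 + 94 = 1426 + 94 = 1520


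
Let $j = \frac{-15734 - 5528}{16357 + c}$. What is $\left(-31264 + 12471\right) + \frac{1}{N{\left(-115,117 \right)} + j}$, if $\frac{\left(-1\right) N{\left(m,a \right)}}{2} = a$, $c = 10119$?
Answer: $- \frac{58414727377}{3108323} \approx -18793.0$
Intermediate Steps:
$N{\left(m,a \right)} = - 2 a$
$j = - \frac{10631}{13238}$ ($j = \frac{-15734 - 5528}{16357 + 10119} = - \frac{21262}{26476} = \left(-21262\right) \frac{1}{26476} = - \frac{10631}{13238} \approx -0.80307$)
$\left(-31264 + 12471\right) + \frac{1}{N{\left(-115,117 \right)} + j} = \left(-31264 + 12471\right) + \frac{1}{\left(-2\right) 117 - \frac{10631}{13238}} = -18793 + \frac{1}{-234 - \frac{10631}{13238}} = -18793 + \frac{1}{- \frac{3108323}{13238}} = -18793 - \frac{13238}{3108323} = - \frac{58414727377}{3108323}$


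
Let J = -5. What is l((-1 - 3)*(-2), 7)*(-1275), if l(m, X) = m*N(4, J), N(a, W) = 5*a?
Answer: -204000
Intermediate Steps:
l(m, X) = 20*m (l(m, X) = m*(5*4) = m*20 = 20*m)
l((-1 - 3)*(-2), 7)*(-1275) = (20*((-1 - 3)*(-2)))*(-1275) = (20*(-4*(-2)))*(-1275) = (20*8)*(-1275) = 160*(-1275) = -204000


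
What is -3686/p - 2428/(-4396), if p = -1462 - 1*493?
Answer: 5237599/2148545 ≈ 2.4377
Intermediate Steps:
p = -1955 (p = -1462 - 493 = -1955)
-3686/p - 2428/(-4396) = -3686/(-1955) - 2428/(-4396) = -3686*(-1/1955) - 2428*(-1/4396) = 3686/1955 + 607/1099 = 5237599/2148545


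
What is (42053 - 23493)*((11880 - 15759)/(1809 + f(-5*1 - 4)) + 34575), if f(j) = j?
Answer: 3208360016/5 ≈ 6.4167e+8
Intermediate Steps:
(42053 - 23493)*((11880 - 15759)/(1809 + f(-5*1 - 4)) + 34575) = (42053 - 23493)*((11880 - 15759)/(1809 + (-5*1 - 4)) + 34575) = 18560*(-3879/(1809 + (-5 - 4)) + 34575) = 18560*(-3879/(1809 - 9) + 34575) = 18560*(-3879/1800 + 34575) = 18560*(-3879*1/1800 + 34575) = 18560*(-431/200 + 34575) = 18560*(6914569/200) = 3208360016/5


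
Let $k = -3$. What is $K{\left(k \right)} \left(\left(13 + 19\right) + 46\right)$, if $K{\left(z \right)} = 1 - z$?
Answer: $312$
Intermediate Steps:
$K{\left(k \right)} \left(\left(13 + 19\right) + 46\right) = \left(1 - -3\right) \left(\left(13 + 19\right) + 46\right) = \left(1 + 3\right) \left(32 + 46\right) = 4 \cdot 78 = 312$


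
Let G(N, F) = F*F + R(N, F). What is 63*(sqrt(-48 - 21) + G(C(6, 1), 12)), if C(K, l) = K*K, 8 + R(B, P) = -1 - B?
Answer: 6237 + 63*I*sqrt(69) ≈ 6237.0 + 523.32*I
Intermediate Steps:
R(B, P) = -9 - B (R(B, P) = -8 + (-1 - B) = -9 - B)
C(K, l) = K**2
G(N, F) = -9 + F**2 - N (G(N, F) = F*F + (-9 - N) = F**2 + (-9 - N) = -9 + F**2 - N)
63*(sqrt(-48 - 21) + G(C(6, 1), 12)) = 63*(sqrt(-48 - 21) + (-9 + 12**2 - 1*6**2)) = 63*(sqrt(-69) + (-9 + 144 - 1*36)) = 63*(I*sqrt(69) + (-9 + 144 - 36)) = 63*(I*sqrt(69) + 99) = 63*(99 + I*sqrt(69)) = 6237 + 63*I*sqrt(69)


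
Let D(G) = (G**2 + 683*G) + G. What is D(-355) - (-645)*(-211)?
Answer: -252890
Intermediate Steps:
D(G) = G**2 + 684*G
D(-355) - (-645)*(-211) = -355*(684 - 355) - (-645)*(-211) = -355*329 - 1*136095 = -116795 - 136095 = -252890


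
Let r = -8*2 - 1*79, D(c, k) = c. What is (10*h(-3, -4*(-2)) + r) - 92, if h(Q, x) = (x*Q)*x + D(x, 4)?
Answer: -2027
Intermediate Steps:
r = -95 (r = -16 - 79 = -95)
h(Q, x) = x + Q*x² (h(Q, x) = (x*Q)*x + x = (Q*x)*x + x = Q*x² + x = x + Q*x²)
(10*h(-3, -4*(-2)) + r) - 92 = (10*((-4*(-2))*(1 - (-12)*(-2))) - 95) - 92 = (10*(8*(1 - 3*8)) - 95) - 92 = (10*(8*(1 - 24)) - 95) - 92 = (10*(8*(-23)) - 95) - 92 = (10*(-184) - 95) - 92 = (-1840 - 95) - 92 = -1935 - 92 = -2027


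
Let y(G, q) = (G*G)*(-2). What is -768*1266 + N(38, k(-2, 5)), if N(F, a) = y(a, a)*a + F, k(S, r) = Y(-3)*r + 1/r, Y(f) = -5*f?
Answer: -227846002/125 ≈ -1.8228e+6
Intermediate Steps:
y(G, q) = -2*G² (y(G, q) = G²*(-2) = -2*G²)
k(S, r) = 1/r + 15*r (k(S, r) = (-5*(-3))*r + 1/r = 15*r + 1/r = 1/r + 15*r)
N(F, a) = F - 2*a³ (N(F, a) = (-2*a²)*a + F = -2*a³ + F = F - 2*a³)
-768*1266 + N(38, k(-2, 5)) = -768*1266 + (38 - 2*(1/5 + 15*5)³) = -972288 + (38 - 2*(⅕ + 75)³) = -972288 + (38 - 2*(376/5)³) = -972288 + (38 - 2*53157376/125) = -972288 + (38 - 106314752/125) = -972288 - 106310002/125 = -227846002/125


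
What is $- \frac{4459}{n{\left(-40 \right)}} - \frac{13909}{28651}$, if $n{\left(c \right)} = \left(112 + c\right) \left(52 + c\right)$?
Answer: $- \frac{19967455}{3536352} \approx -5.6463$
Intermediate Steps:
$n{\left(c \right)} = \left(52 + c\right) \left(112 + c\right)$
$- \frac{4459}{n{\left(-40 \right)}} - \frac{13909}{28651} = - \frac{4459}{5824 + \left(-40\right)^{2} + 164 \left(-40\right)} - \frac{13909}{28651} = - \frac{4459}{5824 + 1600 - 6560} - \frac{1987}{4093} = - \frac{4459}{864} - \frac{1987}{4093} = - \frac{19967455}{3536352}$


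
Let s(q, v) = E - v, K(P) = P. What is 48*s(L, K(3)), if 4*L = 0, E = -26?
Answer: -1392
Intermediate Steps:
L = 0 (L = (¼)*0 = 0)
s(q, v) = -26 - v
48*s(L, K(3)) = 48*(-26 - 1*3) = 48*(-26 - 3) = 48*(-29) = -1392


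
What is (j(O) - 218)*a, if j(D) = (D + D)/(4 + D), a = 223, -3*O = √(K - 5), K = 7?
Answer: -3452040/71 - 2676*√2/71 ≈ -48674.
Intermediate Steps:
O = -√2/3 (O = -√(7 - 5)/3 = -√2/3 ≈ -0.47140)
j(D) = 2*D/(4 + D) (j(D) = (2*D)/(4 + D) = 2*D/(4 + D))
(j(O) - 218)*a = (2*(-√2/3)/(4 - √2/3) - 218)*223 = (-2*√2/(3*(4 - √2/3)) - 218)*223 = (-218 - 2*√2/(3*(4 - √2/3)))*223 = -48614 - 446*√2/(3*(4 - √2/3))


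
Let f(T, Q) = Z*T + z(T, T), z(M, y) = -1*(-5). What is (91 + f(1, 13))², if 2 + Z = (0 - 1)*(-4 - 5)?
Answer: 10609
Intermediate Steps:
z(M, y) = 5
Z = 7 (Z = -2 + (0 - 1)*(-4 - 5) = -2 - 1*(-9) = -2 + 9 = 7)
f(T, Q) = 5 + 7*T (f(T, Q) = 7*T + 5 = 5 + 7*T)
(91 + f(1, 13))² = (91 + (5 + 7*1))² = (91 + (5 + 7))² = (91 + 12)² = 103² = 10609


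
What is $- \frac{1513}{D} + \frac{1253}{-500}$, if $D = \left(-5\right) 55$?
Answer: $\frac{16477}{5500} \approx 2.9958$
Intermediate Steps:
$D = -275$
$- \frac{1513}{D} + \frac{1253}{-500} = - \frac{1513}{-275} + \frac{1253}{-500} = \left(-1513\right) \left(- \frac{1}{275}\right) + 1253 \left(- \frac{1}{500}\right) = \frac{1513}{275} - \frac{1253}{500} = \frac{16477}{5500}$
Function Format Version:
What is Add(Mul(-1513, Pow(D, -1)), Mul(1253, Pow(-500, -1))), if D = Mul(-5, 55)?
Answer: Rational(16477, 5500) ≈ 2.9958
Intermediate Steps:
D = -275
Add(Mul(-1513, Pow(D, -1)), Mul(1253, Pow(-500, -1))) = Add(Mul(-1513, Pow(-275, -1)), Mul(1253, Pow(-500, -1))) = Add(Mul(-1513, Rational(-1, 275)), Mul(1253, Rational(-1, 500))) = Add(Rational(1513, 275), Rational(-1253, 500)) = Rational(16477, 5500)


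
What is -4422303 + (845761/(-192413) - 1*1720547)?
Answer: -1181965042811/192413 ≈ -6.1429e+6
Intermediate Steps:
-4422303 + (845761/(-192413) - 1*1720547) = -4422303 + (845761*(-1/192413) - 1720547) = -4422303 + (-845761/192413 - 1720547) = -4422303 - 331056455672/192413 = -1181965042811/192413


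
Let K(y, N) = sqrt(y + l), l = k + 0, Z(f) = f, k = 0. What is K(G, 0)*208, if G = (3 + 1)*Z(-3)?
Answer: 416*I*sqrt(3) ≈ 720.53*I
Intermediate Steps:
l = 0 (l = 0 + 0 = 0)
G = -12 (G = (3 + 1)*(-3) = 4*(-3) = -12)
K(y, N) = sqrt(y) (K(y, N) = sqrt(y + 0) = sqrt(y))
K(G, 0)*208 = sqrt(-12)*208 = (2*I*sqrt(3))*208 = 416*I*sqrt(3)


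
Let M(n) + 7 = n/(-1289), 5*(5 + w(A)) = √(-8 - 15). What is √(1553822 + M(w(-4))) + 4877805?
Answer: 4877805 + √(64542406476500 - 6445*I*√23)/6445 ≈ 4.879e+6 - 2.9848e-7*I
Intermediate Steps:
w(A) = -5 + I*√23/5 (w(A) = -5 + √(-8 - 15)/5 = -5 + √(-23)/5 = -5 + (I*√23)/5 = -5 + I*√23/5)
M(n) = -7 - n/1289 (M(n) = -7 + n/(-1289) = -7 + n*(-1/1289) = -7 - n/1289)
√(1553822 + M(w(-4))) + 4877805 = √(1553822 + (-7 - (-5 + I*√23/5)/1289)) + 4877805 = √(1553822 + (-7 + (5/1289 - I*√23/6445))) + 4877805 = √(1553822 + (-9018/1289 - I*√23/6445)) + 4877805 = √(2002867540/1289 - I*√23/6445) + 4877805 = 4877805 + √(2002867540/1289 - I*√23/6445)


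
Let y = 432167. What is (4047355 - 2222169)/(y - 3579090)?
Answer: -1825186/3146923 ≈ -0.57999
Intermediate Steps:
(4047355 - 2222169)/(y - 3579090) = (4047355 - 2222169)/(432167 - 3579090) = 1825186/(-3146923) = 1825186*(-1/3146923) = -1825186/3146923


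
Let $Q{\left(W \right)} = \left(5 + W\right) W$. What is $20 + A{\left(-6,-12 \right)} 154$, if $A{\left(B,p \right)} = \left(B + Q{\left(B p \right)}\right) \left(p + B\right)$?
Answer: $-15351316$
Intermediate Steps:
$Q{\left(W \right)} = W \left(5 + W\right)$
$A{\left(B,p \right)} = \left(B + p\right) \left(B + B p \left(5 + B p\right)\right)$ ($A{\left(B,p \right)} = \left(B + B p \left(5 + B p\right)\right) \left(p + B\right) = \left(B + B p \left(5 + B p\right)\right) \left(B + p\right) = \left(B + p\right) \left(B + B p \left(5 + B p\right)\right)$)
$20 + A{\left(-6,-12 \right)} 154 = 20 + - 6 \left(-6 - 12 + \left(-12\right)^{2} \left(5 - -72\right) - - 72 \left(5 - -72\right)\right) 154 = 20 + - 6 \left(-6 - 12 + 144 \left(5 + 72\right) - - 72 \left(5 + 72\right)\right) 154 = 20 + - 6 \left(-6 - 12 + 144 \cdot 77 - \left(-72\right) 77\right) 154 = 20 + - 6 \left(-6 - 12 + 11088 + 5544\right) 154 = 20 + \left(-6\right) 16614 \cdot 154 = 20 - 15351336 = -15351316$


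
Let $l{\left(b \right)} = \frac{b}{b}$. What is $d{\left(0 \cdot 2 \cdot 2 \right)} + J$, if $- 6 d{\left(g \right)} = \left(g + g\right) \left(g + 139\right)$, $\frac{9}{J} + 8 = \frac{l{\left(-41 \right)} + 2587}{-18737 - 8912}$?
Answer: $- \frac{248841}{223780} \approx -1.112$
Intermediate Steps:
$l{\left(b \right)} = 1$
$J = - \frac{248841}{223780}$ ($J = \frac{9}{-8 + \frac{1 + 2587}{-18737 - 8912}} = \frac{9}{-8 + \frac{2588}{-27649}} = \frac{9}{-8 + 2588 \left(- \frac{1}{27649}\right)} = \frac{9}{-8 - \frac{2588}{27649}} = \frac{9}{- \frac{223780}{27649}} = 9 \left(- \frac{27649}{223780}\right) = - \frac{248841}{223780} \approx -1.112$)
$d{\left(g \right)} = - \frac{g \left(139 + g\right)}{3}$ ($d{\left(g \right)} = - \frac{\left(g + g\right) \left(g + 139\right)}{6} = - \frac{2 g \left(139 + g\right)}{6} = - \frac{g \left(139 + g\right)}{3}$)
$d{\left(0 \cdot 2 \cdot 2 \right)} + J = - \frac{0 \cdot 2 \cdot 2 \left(139 + 0 \cdot 2 \cdot 2\right)}{3} - \frac{248841}{223780} = - \frac{0 \cdot 2 \left(139 + 0 \cdot 2\right)}{3} - \frac{248841}{223780} = \left(- \frac{1}{3}\right) 0 \left(139 + 0\right) - \frac{248841}{223780} = \left(- \frac{1}{3}\right) 0 \cdot 139 - \frac{248841}{223780} = 0 - \frac{248841}{223780} = - \frac{248841}{223780}$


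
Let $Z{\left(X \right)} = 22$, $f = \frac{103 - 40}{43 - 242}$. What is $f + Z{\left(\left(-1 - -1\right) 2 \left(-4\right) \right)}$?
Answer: $\frac{4315}{199} \approx 21.683$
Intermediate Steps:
$f = - \frac{63}{199}$ ($f = \frac{63}{-199} = 63 \left(- \frac{1}{199}\right) = - \frac{63}{199} \approx -0.31658$)
$f + Z{\left(\left(-1 - -1\right) 2 \left(-4\right) \right)} = - \frac{63}{199} + 22 = \frac{4315}{199}$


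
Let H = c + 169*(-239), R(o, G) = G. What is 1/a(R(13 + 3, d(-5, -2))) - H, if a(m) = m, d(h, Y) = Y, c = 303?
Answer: 80175/2 ≈ 40088.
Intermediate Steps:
H = -40088 (H = 303 + 169*(-239) = 303 - 40391 = -40088)
1/a(R(13 + 3, d(-5, -2))) - H = 1/(-2) - 1*(-40088) = -½ + 40088 = 80175/2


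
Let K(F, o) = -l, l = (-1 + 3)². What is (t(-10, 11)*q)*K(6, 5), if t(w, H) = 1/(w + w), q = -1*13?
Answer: -13/5 ≈ -2.6000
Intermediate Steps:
l = 4 (l = 2² = 4)
q = -13
t(w, H) = 1/(2*w)
K(F, o) = -4 (K(F, o) = -1*4 = -4)
(t(-10, 11)*q)*K(6, 5) = (((½)/(-10))*(-13))*(-4) = (((½)*(-⅒))*(-13))*(-4) = -1/20*(-13)*(-4) = (13/20)*(-4) = -13/5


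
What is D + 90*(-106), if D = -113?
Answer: -9653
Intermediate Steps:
D + 90*(-106) = -113 + 90*(-106) = -113 - 9540 = -9653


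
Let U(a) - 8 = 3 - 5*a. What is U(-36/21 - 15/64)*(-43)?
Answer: -399599/448 ≈ -891.96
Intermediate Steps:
U(a) = 11 - 5*a (U(a) = 8 + (3 - 5*a) = 11 - 5*a)
U(-36/21 - 15/64)*(-43) = (11 - 5*(-36/21 - 15/64))*(-43) = (11 - 5*(-36*1/21 - 15*1/64))*(-43) = (11 - 5*(-12/7 - 15/64))*(-43) = (11 - 5*(-873/448))*(-43) = (11 + 4365/448)*(-43) = (9293/448)*(-43) = -399599/448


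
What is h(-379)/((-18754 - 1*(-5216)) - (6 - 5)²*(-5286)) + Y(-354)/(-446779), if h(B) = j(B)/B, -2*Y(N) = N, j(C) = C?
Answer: -1907383/3686820308 ≈ -0.00051735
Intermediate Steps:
Y(N) = -N/2
h(B) = 1 (h(B) = B/B = 1)
h(-379)/((-18754 - 1*(-5216)) - (6 - 5)²*(-5286)) + Y(-354)/(-446779) = 1/((-18754 - 1*(-5216)) - (6 - 5)²*(-5286)) - ½*(-354)/(-446779) = 1/((-18754 + 5216) - 1²*(-5286)) + 177*(-1/446779) = 1/(-13538 - (-5286)) - 177/446779 = 1/(-13538 - 1*(-5286)) - 177/446779 = 1/(-13538 + 5286) - 177/446779 = 1/(-8252) - 177/446779 = 1*(-1/8252) - 177/446779 = -1/8252 - 177/446779 = -1907383/3686820308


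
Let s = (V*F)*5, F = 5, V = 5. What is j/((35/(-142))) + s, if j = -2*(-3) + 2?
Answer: 3239/35 ≈ 92.543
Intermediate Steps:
j = 8 (j = 6 + 2 = 8)
s = 125 (s = (5*5)*5 = 25*5 = 125)
j/((35/(-142))) + s = 8/(35/(-142)) + 125 = 8/(35*(-1/142)) + 125 = 8/(-35/142) + 125 = -142/35*8 + 125 = -1136/35 + 125 = 3239/35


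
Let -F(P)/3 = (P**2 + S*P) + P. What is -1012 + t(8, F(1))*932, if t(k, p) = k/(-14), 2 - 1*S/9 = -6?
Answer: -10812/7 ≈ -1544.6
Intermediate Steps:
S = 72 (S = 18 - 9*(-6) = 18 + 54 = 72)
F(P) = -219*P - 3*P**2 (F(P) = -3*((P**2 + 72*P) + P) = -3*(P**2 + 73*P) = -219*P - 3*P**2)
t(k, p) = -k/14 (t(k, p) = k*(-1/14) = -k/14)
-1012 + t(8, F(1))*932 = -1012 - 1/14*8*932 = -1012 - 4/7*932 = -1012 - 3728/7 = -10812/7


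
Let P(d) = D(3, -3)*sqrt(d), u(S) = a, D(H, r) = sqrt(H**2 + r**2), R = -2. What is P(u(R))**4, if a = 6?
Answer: 11664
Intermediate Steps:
u(S) = 6
P(d) = 3*sqrt(2)*sqrt(d) (P(d) = sqrt(3**2 + (-3)**2)*sqrt(d) = sqrt(9 + 9)*sqrt(d) = sqrt(18)*sqrt(d) = (3*sqrt(2))*sqrt(d) = 3*sqrt(2)*sqrt(d))
P(u(R))**4 = (3*sqrt(2)*sqrt(6))**4 = (6*sqrt(3))**4 = 11664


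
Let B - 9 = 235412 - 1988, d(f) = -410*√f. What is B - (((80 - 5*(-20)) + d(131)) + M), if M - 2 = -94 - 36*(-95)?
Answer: 229925 + 410*√131 ≈ 2.3462e+5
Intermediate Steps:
M = 3328 (M = 2 + (-94 - 36*(-95)) = 2 + (-94 + 3420) = 2 + 3326 = 3328)
B = 233433 (B = 9 + (235412 - 1988) = 9 + 233424 = 233433)
B - (((80 - 5*(-20)) + d(131)) + M) = 233433 - (((80 - 5*(-20)) - 410*√131) + 3328) = 233433 - (((80 + 100) - 410*√131) + 3328) = 233433 - ((180 - 410*√131) + 3328) = 233433 - (3508 - 410*√131) = 233433 + (-3508 + 410*√131) = 229925 + 410*√131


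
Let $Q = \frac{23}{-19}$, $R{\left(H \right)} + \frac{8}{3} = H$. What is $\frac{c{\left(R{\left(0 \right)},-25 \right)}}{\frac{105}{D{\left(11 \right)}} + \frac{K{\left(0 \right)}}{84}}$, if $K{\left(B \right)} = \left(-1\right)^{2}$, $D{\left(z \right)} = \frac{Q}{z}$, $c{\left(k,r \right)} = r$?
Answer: $\frac{48300}{1843357} \approx 0.026202$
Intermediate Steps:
$R{\left(H \right)} = - \frac{8}{3} + H$
$Q = - \frac{23}{19}$ ($Q = 23 \left(- \frac{1}{19}\right) = - \frac{23}{19} \approx -1.2105$)
$D{\left(z \right)} = - \frac{23}{19 z}$
$K{\left(B \right)} = 1$
$\frac{c{\left(R{\left(0 \right)},-25 \right)}}{\frac{105}{D{\left(11 \right)}} + \frac{K{\left(0 \right)}}{84}} = - \frac{25}{\frac{105}{\left(- \frac{23}{19}\right) \frac{1}{11}} + 1 \cdot \frac{1}{84}} = - \frac{25}{\frac{105}{- \frac{23}{209}} + \frac{1}{84}} = - \frac{25}{105 \left(- \frac{209}{23}\right) + \frac{1}{84}} = - \frac{25}{- \frac{21945}{23} + \frac{1}{84}} = - \frac{25}{- \frac{1843357}{1932}} = \left(-25\right) \left(- \frac{1932}{1843357}\right) = \frac{48300}{1843357}$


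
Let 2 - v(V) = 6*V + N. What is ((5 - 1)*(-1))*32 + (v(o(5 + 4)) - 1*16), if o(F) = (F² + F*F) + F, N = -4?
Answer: -1164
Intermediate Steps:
o(F) = F + 2*F² (o(F) = (F² + F²) + F = 2*F² + F = F + 2*F²)
v(V) = 6 - 6*V (v(V) = 2 - (6*V - 4) = 2 - (-4 + 6*V) = 2 + (4 - 6*V) = 6 - 6*V)
((5 - 1)*(-1))*32 + (v(o(5 + 4)) - 1*16) = ((5 - 1)*(-1))*32 + ((6 - 6*(5 + 4)*(1 + 2*(5 + 4))) - 1*16) = (4*(-1))*32 + ((6 - 54*(1 + 2*9)) - 16) = -4*32 + ((6 - 54*(1 + 18)) - 16) = -128 + ((6 - 54*19) - 16) = -128 + ((6 - 6*171) - 16) = -128 + ((6 - 1026) - 16) = -128 + (-1020 - 16) = -128 - 1036 = -1164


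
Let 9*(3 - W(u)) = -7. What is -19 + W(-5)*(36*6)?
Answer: 797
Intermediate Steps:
W(u) = 34/9 (W(u) = 3 - ⅑*(-7) = 3 + 7/9 = 34/9)
-19 + W(-5)*(36*6) = -19 + 34*(36*6)/9 = -19 + (34/9)*216 = -19 + 816 = 797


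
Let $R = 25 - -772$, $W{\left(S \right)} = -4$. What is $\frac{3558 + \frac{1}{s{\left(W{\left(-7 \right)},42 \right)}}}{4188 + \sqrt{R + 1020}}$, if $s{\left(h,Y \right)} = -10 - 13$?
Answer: $\frac{342716604}{403363121} - \frac{81833 \sqrt{1817}}{403363121} \approx 0.841$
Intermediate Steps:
$s{\left(h,Y \right)} = -23$ ($s{\left(h,Y \right)} = -10 - 13 = -23$)
$R = 797$ ($R = 25 + 772 = 797$)
$\frac{3558 + \frac{1}{s{\left(W{\left(-7 \right)},42 \right)}}}{4188 + \sqrt{R + 1020}} = \frac{3558 + \frac{1}{-23}}{4188 + \sqrt{797 + 1020}} = \frac{3558 - \frac{1}{23}}{4188 + \sqrt{1817}} = \frac{81833}{23 \left(4188 + \sqrt{1817}\right)}$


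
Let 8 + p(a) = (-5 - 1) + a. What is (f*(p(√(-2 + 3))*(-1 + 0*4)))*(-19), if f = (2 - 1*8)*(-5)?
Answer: -7410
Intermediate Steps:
p(a) = -14 + a (p(a) = -8 + ((-5 - 1) + a) = -8 + (-6 + a) = -14 + a)
f = 30 (f = (2 - 8)*(-5) = -6*(-5) = 30)
(f*(p(√(-2 + 3))*(-1 + 0*4)))*(-19) = (30*((-14 + √(-2 + 3))*(-1 + 0*4)))*(-19) = (30*((-14 + √1)*(-1 + 0)))*(-19) = (30*((-14 + 1)*(-1)))*(-19) = (30*(-13*(-1)))*(-19) = (30*13)*(-19) = 390*(-19) = -7410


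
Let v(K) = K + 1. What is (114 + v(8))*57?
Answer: 7011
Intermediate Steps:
v(K) = 1 + K
(114 + v(8))*57 = (114 + (1 + 8))*57 = (114 + 9)*57 = 123*57 = 7011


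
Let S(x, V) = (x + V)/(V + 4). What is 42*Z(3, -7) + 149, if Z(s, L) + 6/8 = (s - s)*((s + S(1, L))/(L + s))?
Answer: 235/2 ≈ 117.50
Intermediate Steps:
S(x, V) = (V + x)/(4 + V)
Z(s, L) = -¾ (Z(s, L) = -¾ + (s - s)*((s + (L + 1)/(4 + L))/(L + s)) = -¾ + 0*((s + (1 + L)/(4 + L))/(L + s)) = -¾ + 0 = -¾)
42*Z(3, -7) + 149 = 42*(-¾) + 149 = -63/2 + 149 = 235/2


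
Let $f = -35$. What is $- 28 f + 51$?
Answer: $1031$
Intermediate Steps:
$- 28 f + 51 = \left(-28\right) \left(-35\right) + 51 = 980 + 51 = 1031$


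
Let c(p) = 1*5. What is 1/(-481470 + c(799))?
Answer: -1/481465 ≈ -2.0770e-6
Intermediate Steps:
c(p) = 5
1/(-481470 + c(799)) = 1/(-481470 + 5) = 1/(-481465) = -1/481465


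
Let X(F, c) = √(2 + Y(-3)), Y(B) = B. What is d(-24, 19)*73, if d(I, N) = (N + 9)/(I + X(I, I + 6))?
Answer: -49056/577 - 2044*I/577 ≈ -85.019 - 3.5425*I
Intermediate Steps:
X(F, c) = I (X(F, c) = √(2 - 3) = √(-1) = I)
d(I, N) = (9 + N)/(I + I) (d(I, N) = (N + 9)/(I + I) = (9 + N)/(I + I))
d(-24, 19)*73 = ((9 + 19)/(I - 24))*73 = (28/(-24 + I))*73 = (((-24 - I)/577)*28)*73 = (28*(-24 - I)/577)*73 = 2044*(-24 - I)/577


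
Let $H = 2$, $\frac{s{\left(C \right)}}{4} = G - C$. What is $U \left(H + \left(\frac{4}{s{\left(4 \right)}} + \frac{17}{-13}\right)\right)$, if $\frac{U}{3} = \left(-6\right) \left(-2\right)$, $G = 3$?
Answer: $- \frac{144}{13} \approx -11.077$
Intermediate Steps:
$s{\left(C \right)} = 12 - 4 C$ ($s{\left(C \right)} = 4 \left(3 - C\right) = 12 - 4 C$)
$U = 36$ ($U = 3 \left(\left(-6\right) \left(-2\right)\right) = 3 \cdot 12 = 36$)
$U \left(H + \left(\frac{4}{s{\left(4 \right)}} + \frac{17}{-13}\right)\right) = 36 \left(2 + \left(\frac{4}{12 - 16} + \frac{17}{-13}\right)\right) = 36 \left(2 + \left(\frac{4}{12 - 16} + 17 \left(- \frac{1}{13}\right)\right)\right) = 36 \left(2 - \left(\frac{17}{13} - \frac{4}{-4}\right)\right) = 36 \left(2 + \left(4 \left(- \frac{1}{4}\right) - \frac{17}{13}\right)\right) = 36 \left(2 - \frac{30}{13}\right) = 36 \left(- \frac{4}{13}\right) = - \frac{144}{13}$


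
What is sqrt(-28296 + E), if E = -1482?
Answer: I*sqrt(29778) ≈ 172.56*I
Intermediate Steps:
sqrt(-28296 + E) = sqrt(-28296 - 1482) = sqrt(-29778) = I*sqrt(29778)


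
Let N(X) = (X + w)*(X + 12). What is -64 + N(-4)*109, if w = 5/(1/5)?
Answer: 18248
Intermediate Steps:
w = 25 (w = 5/(⅕) = 5*5 = 25)
N(X) = (12 + X)*(25 + X) (N(X) = (X + 25)*(X + 12) = (25 + X)*(12 + X) = (12 + X)*(25 + X))
-64 + N(-4)*109 = -64 + (300 + (-4)² + 37*(-4))*109 = -64 + (300 + 16 - 148)*109 = -64 + 168*109 = -64 + 18312 = 18248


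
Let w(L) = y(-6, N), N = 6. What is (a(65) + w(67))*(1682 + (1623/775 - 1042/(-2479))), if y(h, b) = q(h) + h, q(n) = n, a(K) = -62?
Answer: -6472662834/51925 ≈ -1.2465e+5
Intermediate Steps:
y(h, b) = 2*h (y(h, b) = h + h = 2*h)
w(L) = -12 (w(L) = 2*(-6) = -12)
(a(65) + w(67))*(1682 + (1623/775 - 1042/(-2479))) = (-62 - 12)*(1682 + (1623/775 - 1042/(-2479))) = -74*(1682 + (1623*(1/775) - 1042*(-1/2479))) = -74*(1682 + (1623/775 + 1042/2479)) = -74*(1682 + 4830967/1921225) = -74*3236331417/1921225 = -6472662834/51925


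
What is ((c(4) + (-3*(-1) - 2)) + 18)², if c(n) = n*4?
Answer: 1225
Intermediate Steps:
c(n) = 4*n
((c(4) + (-3*(-1) - 2)) + 18)² = ((4*4 + (-3*(-1) - 2)) + 18)² = ((16 + (3 - 2)) + 18)² = ((16 + 1) + 18)² = (17 + 18)² = 35² = 1225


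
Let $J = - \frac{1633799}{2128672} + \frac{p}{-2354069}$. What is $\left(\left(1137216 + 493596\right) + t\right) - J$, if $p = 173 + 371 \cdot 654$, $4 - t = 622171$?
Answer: $\frac{5054365576725291795}{5011040766368} \approx 1.0086 \cdot 10^{6}$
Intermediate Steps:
$t = -622167$ ($t = 4 - 622171 = -622167$)
$p = 242807$ ($p = 173 + 242634 = 242807$)
$J = - \frac{4362932040435}{5011040766368}$ ($J = - \frac{1633799}{2128672} + \frac{242807}{-2354069} = \left(-1633799\right) \frac{1}{2128672} + 242807 \left(- \frac{1}{2354069}\right) = - \frac{1633799}{2128672} - \frac{242807}{2354069} = - \frac{4362932040435}{5011040766368} \approx -0.87066$)
$\left(\left(1137216 + 493596\right) + t\right) - J = \left(\left(1137216 + 493596\right) - 622167\right) - - \frac{4362932040435}{5011040766368} = \left(1630812 - 622167\right) + \frac{4362932040435}{5011040766368} = 1008645 + \frac{4362932040435}{5011040766368} = \frac{5054365576725291795}{5011040766368}$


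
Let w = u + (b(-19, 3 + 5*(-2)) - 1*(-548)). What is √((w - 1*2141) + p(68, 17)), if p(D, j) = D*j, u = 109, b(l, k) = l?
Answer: I*√347 ≈ 18.628*I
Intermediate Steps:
w = 638 (w = 109 + (-19 - 1*(-548)) = 109 + (-19 + 548) = 109 + 529 = 638)
√((w - 1*2141) + p(68, 17)) = √((638 - 1*2141) + 68*17) = √((638 - 2141) + 1156) = √(-1503 + 1156) = √(-347) = I*√347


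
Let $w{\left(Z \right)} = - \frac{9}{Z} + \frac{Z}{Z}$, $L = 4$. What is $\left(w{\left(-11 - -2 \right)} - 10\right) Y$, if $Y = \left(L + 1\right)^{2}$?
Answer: $-200$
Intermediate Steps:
$w{\left(Z \right)} = 1 - \frac{9}{Z}$ ($w{\left(Z \right)} = - \frac{9}{Z} + 1 = 1 - \frac{9}{Z}$)
$Y = 25$ ($Y = \left(4 + 1\right)^{2} = 5^{2} = 25$)
$\left(w{\left(-11 - -2 \right)} - 10\right) Y = \left(\frac{-9 - 9}{-11 - -2} - 10\right) 25 = \left(\frac{-9 + \left(-11 + 2\right)}{-11 + 2} - 10\right) 25 = \left(\frac{-9 - 9}{-9} - 10\right) 25 = \left(\left(- \frac{1}{9}\right) \left(-18\right) - 10\right) 25 = \left(2 - 10\right) 25 = \left(-8\right) 25 = -200$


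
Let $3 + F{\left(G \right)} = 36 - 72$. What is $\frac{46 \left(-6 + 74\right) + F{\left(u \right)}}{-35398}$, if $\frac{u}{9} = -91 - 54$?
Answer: $- \frac{3089}{35398} \approx -0.087265$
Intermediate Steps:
$u = -1305$ ($u = 9 \left(-91 - 54\right) = 9 \left(-145\right) = -1305$)
$F{\left(G \right)} = -39$ ($F{\left(G \right)} = -3 + \left(36 - 72\right) = -3 - 36 = -39$)
$\frac{46 \left(-6 + 74\right) + F{\left(u \right)}}{-35398} = \frac{46 \left(-6 + 74\right) - 39}{-35398} = \left(46 \cdot 68 - 39\right) \left(- \frac{1}{35398}\right) = \left(3128 - 39\right) \left(- \frac{1}{35398}\right) = 3089 \left(- \frac{1}{35398}\right) = - \frac{3089}{35398}$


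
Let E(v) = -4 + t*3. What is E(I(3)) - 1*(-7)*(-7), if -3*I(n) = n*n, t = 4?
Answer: -41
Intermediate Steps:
I(n) = -n²/3 (I(n) = -n*n/3 = -n²/3)
E(v) = 8 (E(v) = -4 + 4*3 = -4 + 12 = 8)
E(I(3)) - 1*(-7)*(-7) = 8 - 1*(-7)*(-7) = 8 - (-7)*(-7) = 8 - 1*49 = 8 - 49 = -41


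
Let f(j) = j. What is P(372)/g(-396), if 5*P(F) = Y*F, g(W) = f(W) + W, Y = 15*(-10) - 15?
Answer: 31/2 ≈ 15.500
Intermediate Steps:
Y = -165 (Y = -150 - 15 = -165)
g(W) = 2*W (g(W) = W + W = 2*W)
P(F) = -33*F (P(F) = (-165*F)/5 = -33*F)
P(372)/g(-396) = (-33*372)/((2*(-396))) = -12276/(-792) = -12276*(-1/792) = 31/2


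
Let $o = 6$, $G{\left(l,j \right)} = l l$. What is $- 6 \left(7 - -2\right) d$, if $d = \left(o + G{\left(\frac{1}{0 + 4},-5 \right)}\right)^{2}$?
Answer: $- \frac{254043}{128} \approx -1984.7$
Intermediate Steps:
$G{\left(l,j \right)} = l^{2}$
$d = \frac{9409}{256}$ ($d = \left(6 + \left(\frac{1}{0 + 4}\right)^{2}\right)^{2} = \left(6 + \left(\frac{1}{4}\right)^{2}\right)^{2} = \left(6 + \frac{1}{16}\right)^{2} = \left(\frac{97}{16}\right)^{2} = \frac{9409}{256} \approx 36.754$)
$- 6 \left(7 - -2\right) d = - 6 \left(7 - -2\right) \frac{9409}{256} = - 6 \left(7 + 2\right) \frac{9409}{256} = \left(-6\right) 9 \cdot \frac{9409}{256} = \left(-54\right) \frac{9409}{256} = - \frac{254043}{128}$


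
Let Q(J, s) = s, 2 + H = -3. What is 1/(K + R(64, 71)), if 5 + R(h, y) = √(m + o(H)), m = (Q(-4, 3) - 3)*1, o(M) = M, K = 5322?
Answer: 5317/28270494 - I*√5/28270494 ≈ 0.00018808 - 7.9095e-8*I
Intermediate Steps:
H = -5 (H = -2 - 3 = -5)
m = 0 (m = (3 - 3)*1 = 0*1 = 0)
R(h, y) = -5 + I*√5 (R(h, y) = -5 + √(0 - 5) = -5 + √(-5) = -5 + I*√5)
1/(K + R(64, 71)) = 1/(5322 + (-5 + I*√5)) = 1/(5317 + I*√5)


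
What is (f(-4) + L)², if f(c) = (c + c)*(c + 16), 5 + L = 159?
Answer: 3364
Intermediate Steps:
L = 154 (L = -5 + 159 = 154)
f(c) = 2*c*(16 + c) (f(c) = (2*c)*(16 + c) = 2*c*(16 + c))
(f(-4) + L)² = (2*(-4)*(16 - 4) + 154)² = (2*(-4)*12 + 154)² = (-96 + 154)² = 58² = 3364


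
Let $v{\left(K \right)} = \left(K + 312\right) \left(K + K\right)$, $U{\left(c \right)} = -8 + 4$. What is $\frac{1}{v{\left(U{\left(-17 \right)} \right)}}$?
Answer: $- \frac{1}{2464} \approx -0.00040584$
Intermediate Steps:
$U{\left(c \right)} = -4$
$v{\left(K \right)} = 2 K \left(312 + K\right)$ ($v{\left(K \right)} = \left(312 + K\right) 2 K = 2 K \left(312 + K\right)$)
$\frac{1}{v{\left(U{\left(-17 \right)} \right)}} = \frac{1}{2 \left(-4\right) \left(312 - 4\right)} = \frac{1}{2 \left(-4\right) 308} = \frac{1}{-2464} = - \frac{1}{2464}$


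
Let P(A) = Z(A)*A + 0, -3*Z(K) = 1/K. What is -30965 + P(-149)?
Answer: -92896/3 ≈ -30965.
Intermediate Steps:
Z(K) = -1/(3*K)
P(A) = -1/3 (P(A) = (-1/(3*A))*A + 0 = -1/3 + 0 = -1/3)
-30965 + P(-149) = -30965 - 1/3 = -92896/3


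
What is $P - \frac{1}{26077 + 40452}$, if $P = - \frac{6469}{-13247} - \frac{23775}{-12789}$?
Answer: $\frac{8819015925877}{3757023093369} \approx 2.3473$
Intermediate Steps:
$P = \frac{132559822}{56471961}$ ($P = \left(-6469\right) \left(- \frac{1}{13247}\right) - - \frac{7925}{4263} = \frac{6469}{13247} + \frac{7925}{4263} = \frac{132559822}{56471961} \approx 2.3474$)
$P - \frac{1}{26077 + 40452} = \frac{132559822}{56471961} - \frac{1}{26077 + 40452} = \frac{132559822}{56471961} - \frac{1}{66529} = \frac{8819015925877}{3757023093369}$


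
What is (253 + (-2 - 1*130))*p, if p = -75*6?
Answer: -54450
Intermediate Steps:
p = -450
(253 + (-2 - 1*130))*p = (253 + (-2 - 1*130))*(-450) = (253 + (-2 - 130))*(-450) = (253 - 132)*(-450) = 121*(-450) = -54450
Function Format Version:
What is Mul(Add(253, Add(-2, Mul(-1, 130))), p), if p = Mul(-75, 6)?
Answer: -54450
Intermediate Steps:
p = -450
Mul(Add(253, Add(-2, Mul(-1, 130))), p) = Mul(Add(253, Add(-2, Mul(-1, 130))), -450) = Mul(Add(253, Add(-2, -130)), -450) = Mul(Add(253, -132), -450) = Mul(121, -450) = -54450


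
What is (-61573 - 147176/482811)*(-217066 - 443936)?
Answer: 6550148395185586/160937 ≈ 4.0700e+10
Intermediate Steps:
(-61573 - 147176/482811)*(-217066 - 443936) = (-61573 - 147176*1/482811)*(-661002) = (-61573 - 147176/482811)*(-661002) = -29728268879/482811*(-661002) = 6550148395185586/160937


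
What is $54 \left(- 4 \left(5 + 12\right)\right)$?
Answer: $-3672$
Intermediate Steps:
$54 \left(- 4 \left(5 + 12\right)\right) = 54 \left(\left(-4\right) 17\right) = 54 \left(-68\right) = -3672$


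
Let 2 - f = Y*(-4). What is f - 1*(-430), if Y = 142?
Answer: 1000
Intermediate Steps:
f = 570 (f = 2 - 142*(-4) = 2 - 1*(-568) = 2 + 568 = 570)
f - 1*(-430) = 570 - 1*(-430) = 570 + 430 = 1000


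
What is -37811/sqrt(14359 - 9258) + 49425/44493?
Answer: 16475/14831 - 37811*sqrt(5101)/5101 ≈ -528.30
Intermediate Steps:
-37811/sqrt(14359 - 9258) + 49425/44493 = -37811*sqrt(5101)/5101 + 49425*(1/44493) = -37811*sqrt(5101)/5101 + 16475/14831 = 16475/14831 - 37811*sqrt(5101)/5101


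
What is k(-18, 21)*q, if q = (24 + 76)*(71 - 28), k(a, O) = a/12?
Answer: -6450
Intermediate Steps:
k(a, O) = a/12 (k(a, O) = a*(1/12) = a/12)
q = 4300 (q = 100*43 = 4300)
k(-18, 21)*q = ((1/12)*(-18))*4300 = -3/2*4300 = -6450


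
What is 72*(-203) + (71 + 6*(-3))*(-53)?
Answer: -17425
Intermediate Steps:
72*(-203) + (71 + 6*(-3))*(-53) = -14616 + (71 - 18)*(-53) = -14616 + 53*(-53) = -14616 - 2809 = -17425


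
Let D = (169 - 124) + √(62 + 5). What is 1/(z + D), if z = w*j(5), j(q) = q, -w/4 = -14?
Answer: 325/105558 - √67/105558 ≈ 0.0030013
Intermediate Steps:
w = 56 (w = -4*(-14) = 56)
D = 45 + √67 ≈ 53.185
z = 280 (z = 56*5 = 280)
1/(z + D) = 1/(280 + (45 + √67)) = 1/(325 + √67)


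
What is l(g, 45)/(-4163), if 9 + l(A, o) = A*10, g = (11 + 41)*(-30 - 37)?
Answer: 34849/4163 ≈ 8.3711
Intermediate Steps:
g = -3484 (g = 52*(-67) = -3484)
l(A, o) = -9 + 10*A (l(A, o) = -9 + A*10 = -9 + 10*A)
l(g, 45)/(-4163) = (-9 + 10*(-3484))/(-4163) = (-9 - 34840)*(-1/4163) = -34849*(-1/4163) = 34849/4163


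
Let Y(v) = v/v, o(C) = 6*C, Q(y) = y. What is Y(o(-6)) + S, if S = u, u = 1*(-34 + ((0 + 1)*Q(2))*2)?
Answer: -29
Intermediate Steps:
Y(v) = 1
u = -30 (u = 1*(-34 + ((0 + 1)*2)*2) = 1*(-34 + (1*2)*2) = 1*(-34 + 2*2) = 1*(-34 + 4) = 1*(-30) = -30)
S = -30
Y(o(-6)) + S = 1 - 30 = -29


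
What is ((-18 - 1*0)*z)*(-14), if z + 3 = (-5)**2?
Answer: 5544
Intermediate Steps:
z = 22 (z = -3 + (-5)**2 = -3 + 25 = 22)
((-18 - 1*0)*z)*(-14) = ((-18 - 1*0)*22)*(-14) = ((-18 + 0)*22)*(-14) = -18*22*(-14) = -396*(-14) = 5544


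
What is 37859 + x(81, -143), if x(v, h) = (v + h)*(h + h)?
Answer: 55591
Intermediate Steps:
x(v, h) = 2*h*(h + v) (x(v, h) = (h + v)*(2*h) = 2*h*(h + v))
37859 + x(81, -143) = 37859 + 2*(-143)*(-143 + 81) = 37859 + 2*(-143)*(-62) = 37859 + 17732 = 55591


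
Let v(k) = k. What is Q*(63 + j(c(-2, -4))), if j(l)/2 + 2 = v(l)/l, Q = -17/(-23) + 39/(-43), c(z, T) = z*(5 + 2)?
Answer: -10126/989 ≈ -10.239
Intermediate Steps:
c(z, T) = 7*z (c(z, T) = z*7 = 7*z)
Q = -166/989 (Q = -17*(-1/23) + 39*(-1/43) = 17/23 - 39/43 = -166/989 ≈ -0.16785)
j(l) = -2 (j(l) = -4 + 2*(l/l) = -4 + 2*1 = -4 + 2 = -2)
Q*(63 + j(c(-2, -4))) = -166*(63 - 2)/989 = -166/989*61 = -10126/989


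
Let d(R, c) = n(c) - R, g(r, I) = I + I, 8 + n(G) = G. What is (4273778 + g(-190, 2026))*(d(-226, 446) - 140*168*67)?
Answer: -6738335148080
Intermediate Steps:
n(G) = -8 + G
g(r, I) = 2*I
d(R, c) = -8 + c - R (d(R, c) = (-8 + c) - R = -8 + c - R)
(4273778 + g(-190, 2026))*(d(-226, 446) - 140*168*67) = (4273778 + 2*2026)*((-8 + 446 - 1*(-226)) - 140*168*67) = (4273778 + 4052)*((-8 + 446 + 226) - 23520*67) = 4277830*(664 - 1575840) = 4277830*(-1575176) = -6738335148080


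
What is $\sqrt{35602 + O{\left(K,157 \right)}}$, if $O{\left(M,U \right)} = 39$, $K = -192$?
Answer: $\sqrt{35641} \approx 188.79$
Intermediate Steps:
$\sqrt{35602 + O{\left(K,157 \right)}} = \sqrt{35602 + 39} = \sqrt{35641}$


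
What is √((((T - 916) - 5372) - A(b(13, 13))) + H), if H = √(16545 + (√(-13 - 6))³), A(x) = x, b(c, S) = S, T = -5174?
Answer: √(-11475 + √(16545 - 19*I*√19)) ≈ 0.002 - 106.52*I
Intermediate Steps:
H = √(16545 - 19*I*√19) (H = √(16545 + (√(-19))³) = √(16545 + (I*√19)³) = √(16545 - 19*I*√19) ≈ 128.63 - 0.3219*I)
√((((T - 916) - 5372) - A(b(13, 13))) + H) = √((((-5174 - 916) - 5372) - 1*13) + √(16545 - 19*I*√19)) = √(((-6090 - 5372) - 13) + √(16545 - 19*I*√19)) = √((-11462 - 13) + √(16545 - 19*I*√19)) = √(-11475 + √(16545 - 19*I*√19))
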